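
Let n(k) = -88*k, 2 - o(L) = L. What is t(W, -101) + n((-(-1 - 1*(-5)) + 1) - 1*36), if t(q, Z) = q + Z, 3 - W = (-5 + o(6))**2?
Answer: 3253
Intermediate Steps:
o(L) = 2 - L
W = -78 (W = 3 - (-5 + (2 - 1*6))**2 = 3 - (-5 + (2 - 6))**2 = 3 - (-5 - 4)**2 = 3 - 1*(-9)**2 = 3 - 1*81 = 3 - 81 = -78)
t(q, Z) = Z + q
t(W, -101) + n((-(-1 - 1*(-5)) + 1) - 1*36) = (-101 - 78) - 88*((-(-1 - 1*(-5)) + 1) - 1*36) = -179 - 88*((-(-1 + 5) + 1) - 36) = -179 - 88*((-1*4 + 1) - 36) = -179 - 88*((-4 + 1) - 36) = -179 - 88*(-3 - 36) = -179 - 88*(-39) = -179 + 3432 = 3253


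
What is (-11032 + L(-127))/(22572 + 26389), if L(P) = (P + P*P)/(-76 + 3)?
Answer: -821338/3574153 ≈ -0.22980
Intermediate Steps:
L(P) = -P/73 - P²/73 (L(P) = (P + P²)/(-73) = (P + P²)*(-1/73) = -P/73 - P²/73)
(-11032 + L(-127))/(22572 + 26389) = (-11032 - 1/73*(-127)*(1 - 127))/(22572 + 26389) = (-11032 - 1/73*(-127)*(-126))/48961 = (-11032 - 16002/73)*(1/48961) = -821338/73*1/48961 = -821338/3574153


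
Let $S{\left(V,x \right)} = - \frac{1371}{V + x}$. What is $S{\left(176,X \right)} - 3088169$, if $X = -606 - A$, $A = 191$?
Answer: $- \frac{639250526}{207} \approx -3.0882 \cdot 10^{6}$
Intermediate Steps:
$X = -797$ ($X = -606 - 191 = -797$)
$S{\left(176,X \right)} - 3088169 = - \frac{1371}{176 - 797} - 3088169 = - \frac{1371}{-621} - 3088169 = \left(-1371\right) \left(- \frac{1}{621}\right) - 3088169 = \frac{457}{207} - 3088169 = - \frac{639250526}{207}$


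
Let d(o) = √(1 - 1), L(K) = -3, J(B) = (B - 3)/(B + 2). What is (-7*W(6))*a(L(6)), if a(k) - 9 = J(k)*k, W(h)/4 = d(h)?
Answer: 0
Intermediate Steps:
J(B) = (-3 + B)/(2 + B)
d(o) = 0 (d(o) = √0 = 0)
W(h) = 0 (W(h) = 4*0 = 0)
a(k) = 9 + k*(-3 + k)/(2 + k) (a(k) = 9 + ((-3 + k)/(2 + k))*k = 9 + k*(-3 + k)/(2 + k))
(-7*W(6))*a(L(6)) = (-7*0)*((18 + (-3)² + 6*(-3))/(2 - 3)) = 0*((18 + 9 - 18)/(-1)) = 0*(-1*9) = 0*(-9) = 0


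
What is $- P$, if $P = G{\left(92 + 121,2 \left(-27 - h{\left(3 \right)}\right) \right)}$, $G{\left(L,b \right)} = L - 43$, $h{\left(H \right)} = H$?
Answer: $-170$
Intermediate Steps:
$G{\left(L,b \right)} = -43 + L$ ($G{\left(L,b \right)} = L - 43 = -43 + L$)
$P = 170$ ($P = -43 + \left(92 + 121\right) = -43 + 213 = 170$)
$- P = \left(-1\right) 170 = -170$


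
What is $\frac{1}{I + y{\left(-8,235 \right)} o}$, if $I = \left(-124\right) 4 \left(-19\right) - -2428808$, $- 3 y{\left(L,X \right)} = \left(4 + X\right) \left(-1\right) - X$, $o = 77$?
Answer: $\frac{1}{2450398} \approx 4.081 \cdot 10^{-7}$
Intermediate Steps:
$y{\left(L,X \right)} = \frac{4}{3} + \frac{2 X}{3}$ ($y{\left(L,X \right)} = - \frac{\left(4 + X\right) \left(-1\right) - X}{3} = - \frac{\left(-4 - X\right) - X}{3} = - \frac{-4 - 2 X}{3} = \frac{4}{3} + \frac{2 X}{3}$)
$I = 2438232$ ($I = \left(-496\right) \left(-19\right) + 2428808 = 9424 + 2428808 = 2438232$)
$\frac{1}{I + y{\left(-8,235 \right)} o} = \frac{1}{2438232 + \left(\frac{4}{3} + \frac{2}{3} \cdot 235\right) 77} = \frac{1}{2438232 + \left(\frac{4}{3} + \frac{470}{3}\right) 77} = \frac{1}{2438232 + 158 \cdot 77} = \frac{1}{2438232 + 12166} = \frac{1}{2450398}$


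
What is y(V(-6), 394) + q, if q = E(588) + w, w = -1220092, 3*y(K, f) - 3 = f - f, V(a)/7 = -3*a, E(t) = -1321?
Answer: -1221412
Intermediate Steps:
V(a) = -21*a (V(a) = 7*(-3*a) = -21*a)
y(K, f) = 1 (y(K, f) = 1 + (f - f)/3 = 1 + (⅓)*0 = 1 + 0 = 1)
q = -1221413 (q = -1321 - 1220092 = -1221413)
y(V(-6), 394) + q = 1 - 1221413 = -1221412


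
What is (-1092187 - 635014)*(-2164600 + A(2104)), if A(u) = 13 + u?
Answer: 3735042800083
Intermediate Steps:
(-1092187 - 635014)*(-2164600 + A(2104)) = (-1092187 - 635014)*(-2164600 + (13 + 2104)) = -1727201*(-2164600 + 2117) = -1727201*(-2162483) = 3735042800083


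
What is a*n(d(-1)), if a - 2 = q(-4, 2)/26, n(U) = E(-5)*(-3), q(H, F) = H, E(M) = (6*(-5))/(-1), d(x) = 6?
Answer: -2160/13 ≈ -166.15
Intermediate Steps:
E(M) = 30 (E(M) = -30*(-1) = 30)
n(U) = -90 (n(U) = 30*(-3) = -90)
a = 24/13 (a = 2 - 4/26 = 2 - 4*1/26 = 2 - 2/13 = 24/13 ≈ 1.8462)
a*n(d(-1)) = (24/13)*(-90) = -2160/13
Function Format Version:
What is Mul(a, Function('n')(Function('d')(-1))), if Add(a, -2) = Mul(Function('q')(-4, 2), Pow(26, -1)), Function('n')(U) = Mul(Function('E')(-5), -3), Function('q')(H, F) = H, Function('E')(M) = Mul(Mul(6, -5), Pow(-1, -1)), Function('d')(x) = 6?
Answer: Rational(-2160, 13) ≈ -166.15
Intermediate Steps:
Function('E')(M) = 30 (Function('E')(M) = Mul(-30, -1) = 30)
Function('n')(U) = -90 (Function('n')(U) = Mul(30, -3) = -90)
a = Rational(24, 13) (a = Add(2, Mul(-4, Pow(26, -1))) = Add(2, Mul(-4, Rational(1, 26))) = Add(2, Rational(-2, 13)) = Rational(24, 13) ≈ 1.8462)
Mul(a, Function('n')(Function('d')(-1))) = Mul(Rational(24, 13), -90) = Rational(-2160, 13)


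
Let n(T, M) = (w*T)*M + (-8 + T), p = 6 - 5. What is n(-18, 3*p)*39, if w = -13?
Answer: 26364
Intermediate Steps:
p = 1
n(T, M) = -8 + T - 13*M*T (n(T, M) = (-13*T)*M + (-8 + T) = -13*M*T + (-8 + T) = -8 + T - 13*M*T)
n(-18, 3*p)*39 = (-8 - 18 - 13*3*1*(-18))*39 = (-8 - 18 - 13*3*(-18))*39 = (-8 - 18 + 702)*39 = 676*39 = 26364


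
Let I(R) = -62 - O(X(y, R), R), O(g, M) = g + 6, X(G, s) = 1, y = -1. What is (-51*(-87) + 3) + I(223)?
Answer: 4371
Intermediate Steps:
O(g, M) = 6 + g
I(R) = -69 (I(R) = -62 - (6 + 1) = -62 - 1*7 = -62 - 7 = -69)
(-51*(-87) + 3) + I(223) = (-51*(-87) + 3) - 69 = (4437 + 3) - 69 = 4440 - 69 = 4371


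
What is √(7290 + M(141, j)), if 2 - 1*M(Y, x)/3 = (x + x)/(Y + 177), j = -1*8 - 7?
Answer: 3*√2277251/53 ≈ 85.418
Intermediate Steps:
j = -15 (j = -8 - 7 = -15)
M(Y, x) = 6 - 6*x/(177 + Y) (M(Y, x) = 6 - 3*(x + x)/(Y + 177) = 6 - 3*2*x/(177 + Y) = 6 - 6*x/(177 + Y))
√(7290 + M(141, j)) = √(7290 + 6*(177 + 141 - 1*(-15))/(177 + 141)) = √(7290 + 6*(177 + 141 + 15)/318) = √(7290 + 6*(1/318)*333) = √(7290 + 333/53) = √(386703/53) = 3*√2277251/53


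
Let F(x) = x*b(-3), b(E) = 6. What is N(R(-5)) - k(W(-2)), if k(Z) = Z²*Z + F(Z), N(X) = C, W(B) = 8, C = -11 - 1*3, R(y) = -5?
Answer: -574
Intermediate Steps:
C = -14 (C = -11 - 3 = -14)
F(x) = 6*x (F(x) = x*6 = 6*x)
N(X) = -14
k(Z) = Z³ + 6*Z (k(Z) = Z²*Z + 6*Z = Z³ + 6*Z)
N(R(-5)) - k(W(-2)) = -14 - 8*(6 + 8²) = -14 - 8*(6 + 64) = -14 - 8*70 = -14 - 1*560 = -14 - 560 = -574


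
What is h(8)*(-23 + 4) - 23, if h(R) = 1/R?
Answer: -203/8 ≈ -25.375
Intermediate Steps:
h(8)*(-23 + 4) - 23 = (-23 + 4)/8 - 23 = (⅛)*(-19) - 23 = -19/8 - 23 = -203/8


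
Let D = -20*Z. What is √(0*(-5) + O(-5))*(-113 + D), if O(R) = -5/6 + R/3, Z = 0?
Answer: -113*I*√10/2 ≈ -178.67*I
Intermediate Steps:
O(R) = -⅚ + R/3 (O(R) = -5*⅙ + R*(⅓) = -⅚ + R/3)
D = 0 (D = -20*0 = 0)
√(0*(-5) + O(-5))*(-113 + D) = √(0*(-5) + (-⅚ + (⅓)*(-5)))*(-113 + 0) = √(0 + (-⅚ - 5/3))*(-113) = √(0 - 5/2)*(-113) = √(-5/2)*(-113) = (I*√10/2)*(-113) = -113*I*√10/2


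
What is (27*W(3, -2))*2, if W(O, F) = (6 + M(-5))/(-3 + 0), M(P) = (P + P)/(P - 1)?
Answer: -138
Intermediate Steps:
M(P) = 2*P/(-1 + P) (M(P) = (2*P)/(-1 + P) = 2*P/(-1 + P))
W(O, F) = -23/9 (W(O, F) = (6 + 2*(-5)/(-1 - 5))/(-3 + 0) = (6 + 2*(-5)/(-6))/(-3) = (6 + 2*(-5)*(-1/6))*(-1/3) = (6 + 5/3)*(-1/3) = (23/3)*(-1/3) = -23/9)
(27*W(3, -2))*2 = (27*(-23/9))*2 = -69*2 = -138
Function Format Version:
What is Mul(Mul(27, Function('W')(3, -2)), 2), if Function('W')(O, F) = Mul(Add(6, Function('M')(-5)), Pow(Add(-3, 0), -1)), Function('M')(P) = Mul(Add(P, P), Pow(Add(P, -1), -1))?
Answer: -138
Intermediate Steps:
Function('M')(P) = Mul(2, P, Pow(Add(-1, P), -1)) (Function('M')(P) = Mul(Mul(2, P), Pow(Add(-1, P), -1)) = Mul(2, P, Pow(Add(-1, P), -1)))
Function('W')(O, F) = Rational(-23, 9) (Function('W')(O, F) = Mul(Add(6, Mul(2, -5, Pow(Add(-1, -5), -1))), Pow(Add(-3, 0), -1)) = Mul(Add(6, Mul(2, -5, Pow(-6, -1))), Pow(-3, -1)) = Mul(Add(6, Mul(2, -5, Rational(-1, 6))), Rational(-1, 3)) = Mul(Add(6, Rational(5, 3)), Rational(-1, 3)) = Mul(Rational(23, 3), Rational(-1, 3)) = Rational(-23, 9))
Mul(Mul(27, Function('W')(3, -2)), 2) = Mul(Mul(27, Rational(-23, 9)), 2) = Mul(-69, 2) = -138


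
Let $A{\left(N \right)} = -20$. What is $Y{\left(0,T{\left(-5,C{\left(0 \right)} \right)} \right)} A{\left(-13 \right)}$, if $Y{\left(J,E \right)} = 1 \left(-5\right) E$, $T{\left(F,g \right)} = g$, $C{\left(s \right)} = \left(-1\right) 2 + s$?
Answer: $-200$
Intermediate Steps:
$C{\left(s \right)} = -2 + s$
$Y{\left(J,E \right)} = - 5 E$
$Y{\left(0,T{\left(-5,C{\left(0 \right)} \right)} \right)} A{\left(-13 \right)} = - 5 \left(-2 + 0\right) \left(-20\right) = \left(-5\right) \left(-2\right) \left(-20\right) = 10 \left(-20\right) = -200$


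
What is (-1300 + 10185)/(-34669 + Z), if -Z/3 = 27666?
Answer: -8885/117667 ≈ -0.075510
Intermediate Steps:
Z = -82998 (Z = -3*27666 = -82998)
(-1300 + 10185)/(-34669 + Z) = (-1300 + 10185)/(-34669 - 82998) = 8885/(-117667) = 8885*(-1/117667) = -8885/117667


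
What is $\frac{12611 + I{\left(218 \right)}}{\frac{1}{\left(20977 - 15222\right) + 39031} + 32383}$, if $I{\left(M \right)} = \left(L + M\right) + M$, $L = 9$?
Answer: $\frac{194908672}{483435013} \approx 0.40317$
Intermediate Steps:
$I{\left(M \right)} = 9 + 2 M$ ($I{\left(M \right)} = \left(9 + M\right) + M = 9 + 2 M$)
$\frac{12611 + I{\left(218 \right)}}{\frac{1}{\left(20977 - 15222\right) + 39031} + 32383} = \frac{12611 + \left(9 + 2 \cdot 218\right)}{\frac{1}{\left(20977 - 15222\right) + 39031} + 32383} = \frac{12611 + \left(9 + 436\right)}{\frac{1}{5755 + 39031} + 32383} = \frac{12611 + 445}{\frac{1}{44786} + 32383} = \frac{13056}{\frac{1}{44786} + 32383} = \frac{13056}{\frac{1450305039}{44786}} = 13056 \cdot \frac{44786}{1450305039} = \frac{194908672}{483435013}$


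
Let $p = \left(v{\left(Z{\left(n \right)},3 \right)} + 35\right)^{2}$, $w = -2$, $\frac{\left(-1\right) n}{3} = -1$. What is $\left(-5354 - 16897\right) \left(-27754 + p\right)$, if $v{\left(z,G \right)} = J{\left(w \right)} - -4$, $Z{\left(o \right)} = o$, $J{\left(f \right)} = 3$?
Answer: $578303490$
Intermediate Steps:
$n = 3$ ($n = \left(-3\right) \left(-1\right) = 3$)
$v{\left(z,G \right)} = 7$ ($v{\left(z,G \right)} = 3 - -4 = 3 + 4 = 7$)
$p = 1764$ ($p = \left(7 + 35\right)^{2} = 42^{2} = 1764$)
$\left(-5354 - 16897\right) \left(-27754 + p\right) = \left(-5354 - 16897\right) \left(-27754 + 1764\right) = \left(-22251\right) \left(-25990\right) = 578303490$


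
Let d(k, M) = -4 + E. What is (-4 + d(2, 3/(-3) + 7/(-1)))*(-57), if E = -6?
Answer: 798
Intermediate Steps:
d(k, M) = -10 (d(k, M) = -4 - 6 = -10)
(-4 + d(2, 3/(-3) + 7/(-1)))*(-57) = (-4 - 10)*(-57) = -14*(-57) = 798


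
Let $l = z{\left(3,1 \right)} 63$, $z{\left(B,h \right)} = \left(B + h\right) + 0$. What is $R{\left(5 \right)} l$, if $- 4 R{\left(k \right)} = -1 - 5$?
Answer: $378$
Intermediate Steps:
$z{\left(B,h \right)} = B + h$
$R{\left(k \right)} = \frac{3}{2}$ ($R{\left(k \right)} = - \frac{-1 - 5}{4} = \left(- \frac{1}{4}\right) \left(-6\right) = \frac{3}{2}$)
$l = 252$ ($l = \left(3 + 1\right) 63 = 4 \cdot 63 = 252$)
$R{\left(5 \right)} l = \frac{3}{2} \cdot 252 = 378$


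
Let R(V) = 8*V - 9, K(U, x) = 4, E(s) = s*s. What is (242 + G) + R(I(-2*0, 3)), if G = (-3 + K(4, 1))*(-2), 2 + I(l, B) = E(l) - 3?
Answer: 191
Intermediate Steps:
E(s) = s**2
I(l, B) = -5 + l**2 (I(l, B) = -2 + (l**2 - 3) = -2 + (-3 + l**2) = -5 + l**2)
R(V) = -9 + 8*V
G = -2 (G = (-3 + 4)*(-2) = 1*(-2) = -2)
(242 + G) + R(I(-2*0, 3)) = (242 - 2) + (-9 + 8*(-5 + (-2*0)**2)) = 240 + (-9 + 8*(-5 + 0**2)) = 240 + (-9 + 8*(-5 + 0)) = 240 + (-9 + 8*(-5)) = 240 + (-9 - 40) = 240 - 49 = 191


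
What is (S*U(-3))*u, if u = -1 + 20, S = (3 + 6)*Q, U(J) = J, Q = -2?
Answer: 1026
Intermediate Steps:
S = -18 (S = (3 + 6)*(-2) = 9*(-2) = -18)
u = 19
(S*U(-3))*u = -18*(-3)*19 = 54*19 = 1026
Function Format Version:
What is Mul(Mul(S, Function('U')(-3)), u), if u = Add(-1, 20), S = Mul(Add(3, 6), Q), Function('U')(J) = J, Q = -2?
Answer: 1026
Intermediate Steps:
S = -18 (S = Mul(Add(3, 6), -2) = Mul(9, -2) = -18)
u = 19
Mul(Mul(S, Function('U')(-3)), u) = Mul(Mul(-18, -3), 19) = Mul(54, 19) = 1026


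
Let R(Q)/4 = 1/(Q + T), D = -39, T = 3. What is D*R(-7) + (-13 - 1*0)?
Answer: 26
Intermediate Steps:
R(Q) = 4/(3 + Q) (R(Q) = 4/(Q + 3) = 4/(3 + Q))
D*R(-7) + (-13 - 1*0) = -156/(3 - 7) + (-13 - 1*0) = -156/(-4) + (-13 + 0) = -156*(-1)/4 - 13 = -39*(-1) - 13 = 39 - 13 = 26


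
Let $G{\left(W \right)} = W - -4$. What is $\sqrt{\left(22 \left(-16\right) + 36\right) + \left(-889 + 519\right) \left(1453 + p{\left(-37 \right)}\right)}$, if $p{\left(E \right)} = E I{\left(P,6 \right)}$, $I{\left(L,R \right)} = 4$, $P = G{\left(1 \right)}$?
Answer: $i \sqrt{483166} \approx 695.1 i$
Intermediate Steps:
$G{\left(W \right)} = 4 + W$ ($G{\left(W \right)} = W + 4 = 4 + W$)
$P = 5$ ($P = 4 + 1 = 5$)
$p{\left(E \right)} = 4 E$ ($p{\left(E \right)} = E 4 = 4 E$)
$\sqrt{\left(22 \left(-16\right) + 36\right) + \left(-889 + 519\right) \left(1453 + p{\left(-37 \right)}\right)} = \sqrt{\left(22 \left(-16\right) + 36\right) + \left(-889 + 519\right) \left(1453 + 4 \left(-37\right)\right)} = \sqrt{\left(-352 + 36\right) - 370 \left(1453 - 148\right)} = \sqrt{-316 - 482850} = \sqrt{-483166} = i \sqrt{483166}$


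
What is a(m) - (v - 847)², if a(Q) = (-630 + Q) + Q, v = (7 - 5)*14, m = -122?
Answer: -671635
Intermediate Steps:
v = 28 (v = 2*14 = 28)
a(Q) = -630 + 2*Q
a(m) - (v - 847)² = (-630 + 2*(-122)) - (28 - 847)² = (-630 - 244) - 1*(-819)² = -874 - 1*670761 = -874 - 670761 = -671635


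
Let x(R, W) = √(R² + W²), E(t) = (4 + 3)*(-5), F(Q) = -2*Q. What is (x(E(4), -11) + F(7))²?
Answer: (14 - √1346)² ≈ 514.74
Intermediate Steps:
E(t) = -35 (E(t) = 7*(-5) = -35)
(x(E(4), -11) + F(7))² = (√((-35)² + (-11)²) - 2*7)² = (√(1225 + 121) - 14)² = (√1346 - 14)² = (-14 + √1346)²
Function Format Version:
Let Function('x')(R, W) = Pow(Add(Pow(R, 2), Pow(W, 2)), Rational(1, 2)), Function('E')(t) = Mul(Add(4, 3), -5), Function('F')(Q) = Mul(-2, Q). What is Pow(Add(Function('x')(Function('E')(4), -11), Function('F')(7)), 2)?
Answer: Pow(Add(14, Mul(-1, Pow(1346, Rational(1, 2)))), 2) ≈ 514.74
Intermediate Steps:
Function('E')(t) = -35 (Function('E')(t) = Mul(7, -5) = -35)
Pow(Add(Function('x')(Function('E')(4), -11), Function('F')(7)), 2) = Pow(Add(Pow(Add(Pow(-35, 2), Pow(-11, 2)), Rational(1, 2)), Mul(-2, 7)), 2) = Pow(Add(Pow(Add(1225, 121), Rational(1, 2)), -14), 2) = Pow(Add(Pow(1346, Rational(1, 2)), -14), 2) = Pow(Add(-14, Pow(1346, Rational(1, 2))), 2)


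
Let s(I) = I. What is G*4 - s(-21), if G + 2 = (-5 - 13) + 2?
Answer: -51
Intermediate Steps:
G = -18 (G = -2 + ((-5 - 13) + 2) = -2 + (-18 + 2) = -2 - 16 = -18)
G*4 - s(-21) = -18*4 - 1*(-21) = -72 + 21 = -51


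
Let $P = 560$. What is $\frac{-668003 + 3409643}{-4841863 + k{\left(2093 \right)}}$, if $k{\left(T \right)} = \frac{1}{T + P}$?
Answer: $- \frac{1212261820}{2140910423} \approx -0.56624$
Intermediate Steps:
$k{\left(T \right)} = \frac{1}{560 + T}$ ($k{\left(T \right)} = \frac{1}{T + 560} = \frac{1}{560 + T}$)
$\frac{-668003 + 3409643}{-4841863 + k{\left(2093 \right)}} = \frac{-668003 + 3409643}{-4841863 + \frac{1}{560 + 2093}} = \frac{2741640}{-4841863 + \frac{1}{2653}} = \frac{2741640}{- \frac{12845462538}{2653}} = 2741640 \left(- \frac{2653}{12845462538}\right) = - \frac{1212261820}{2140910423}$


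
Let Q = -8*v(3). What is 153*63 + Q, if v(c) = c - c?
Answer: 9639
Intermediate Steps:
v(c) = 0
Q = 0 (Q = -8*0 = 0)
153*63 + Q = 153*63 + 0 = 9639 + 0 = 9639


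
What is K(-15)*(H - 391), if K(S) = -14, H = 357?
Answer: 476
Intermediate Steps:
K(-15)*(H - 391) = -14*(357 - 391) = -14*(-34) = 476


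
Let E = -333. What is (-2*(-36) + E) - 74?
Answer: -335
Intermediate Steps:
(-2*(-36) + E) - 74 = (-2*(-36) - 333) - 74 = (72 - 333) - 74 = -261 - 74 = -335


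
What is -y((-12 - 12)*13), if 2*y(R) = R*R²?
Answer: 15185664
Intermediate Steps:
y(R) = R³/2 (y(R) = (R*R²)/2 = R³/2)
-y((-12 - 12)*13) = -((-12 - 12)*13)³/2 = -(-24*13)³/2 = -(-312)³/2 = -(-30371328)/2 = -1*(-15185664) = 15185664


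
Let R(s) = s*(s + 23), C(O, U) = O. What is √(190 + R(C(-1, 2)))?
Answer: 2*√42 ≈ 12.961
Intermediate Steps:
R(s) = s*(23 + s)
√(190 + R(C(-1, 2))) = √(190 - (23 - 1)) = √(190 - 1*22) = √(190 - 22) = √168 = 2*√42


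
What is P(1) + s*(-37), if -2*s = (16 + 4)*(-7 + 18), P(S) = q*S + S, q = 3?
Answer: 4074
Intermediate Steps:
P(S) = 4*S (P(S) = 3*S + S = 4*S)
s = -110 (s = -(16 + 4)*(-7 + 18)/2 = -10*11 = -½*220 = -110)
P(1) + s*(-37) = 4*1 - 110*(-37) = 4 + 4070 = 4074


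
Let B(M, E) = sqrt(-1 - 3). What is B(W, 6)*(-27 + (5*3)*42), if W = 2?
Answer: 1206*I ≈ 1206.0*I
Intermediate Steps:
B(M, E) = 2*I (B(M, E) = sqrt(-4) = 2*I)
B(W, 6)*(-27 + (5*3)*42) = (2*I)*(-27 + (5*3)*42) = (2*I)*(-27 + 15*42) = (2*I)*(-27 + 630) = (2*I)*603 = 1206*I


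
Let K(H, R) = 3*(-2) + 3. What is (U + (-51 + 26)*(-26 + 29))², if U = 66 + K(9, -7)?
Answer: 144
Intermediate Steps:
K(H, R) = -3 (K(H, R) = -6 + 3 = -3)
U = 63 (U = 66 - 3 = 63)
(U + (-51 + 26)*(-26 + 29))² = (63 + (-51 + 26)*(-26 + 29))² = (63 - 25*3)² = (63 - 75)² = (-12)² = 144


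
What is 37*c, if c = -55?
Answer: -2035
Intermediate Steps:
37*c = 37*(-55) = -2035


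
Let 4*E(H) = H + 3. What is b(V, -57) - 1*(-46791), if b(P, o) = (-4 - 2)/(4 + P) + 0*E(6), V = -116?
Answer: 2620299/56 ≈ 46791.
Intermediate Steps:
E(H) = 3/4 + H/4 (E(H) = (H + 3)/4 = (3 + H)/4 = 3/4 + H/4)
b(P, o) = -6/(4 + P) (b(P, o) = (-4 - 2)/(4 + P) + 0*(3/4 + (1/4)*6) = -6/(4 + P) + 0*(3/4 + 3/2) = -6/(4 + P) + 0*(9/4) = -6/(4 + P) + 0 = -6/(4 + P))
b(V, -57) - 1*(-46791) = -6/(4 - 116) - 1*(-46791) = -6/(-112) + 46791 = -6*(-1/112) + 46791 = 3/56 + 46791 = 2620299/56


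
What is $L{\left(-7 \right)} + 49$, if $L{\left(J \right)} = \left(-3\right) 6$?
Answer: $31$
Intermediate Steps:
$L{\left(J \right)} = -18$
$L{\left(-7 \right)} + 49 = -18 + 49 = 31$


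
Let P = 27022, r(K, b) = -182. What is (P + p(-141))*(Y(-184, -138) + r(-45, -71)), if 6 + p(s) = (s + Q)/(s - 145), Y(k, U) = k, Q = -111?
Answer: -1414009524/143 ≈ -9.8882e+6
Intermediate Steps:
p(s) = -6 + (-111 + s)/(-145 + s) (p(s) = -6 + (s - 111)/(s - 145) = -6 + (-111 + s)/(-145 + s))
(P + p(-141))*(Y(-184, -138) + r(-45, -71)) = (27022 + (759 - 5*(-141))/(-145 - 141))*(-184 - 182) = (27022 + (759 + 705)/(-286))*(-366) = (27022 - 1/286*1464)*(-366) = (27022 - 732/143)*(-366) = (3863414/143)*(-366) = -1414009524/143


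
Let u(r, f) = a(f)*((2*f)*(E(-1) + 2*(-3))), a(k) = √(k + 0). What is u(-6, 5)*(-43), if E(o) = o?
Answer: 3010*√5 ≈ 6730.6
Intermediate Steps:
a(k) = √k
u(r, f) = -14*f^(3/2) (u(r, f) = √f*((2*f)*(-1 + 2*(-3))) = √f*((2*f)*(-1 - 6)) = √f*((2*f)*(-7)) = √f*(-14*f) = -14*f^(3/2))
u(-6, 5)*(-43) = -70*√5*(-43) = 3010*√5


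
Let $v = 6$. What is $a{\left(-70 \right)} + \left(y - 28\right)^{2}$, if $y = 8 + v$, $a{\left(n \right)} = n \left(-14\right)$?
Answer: $1176$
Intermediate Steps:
$a{\left(n \right)} = - 14 n$
$y = 14$ ($y = 8 + 6 = 14$)
$a{\left(-70 \right)} + \left(y - 28\right)^{2} = \left(-14\right) \left(-70\right) + \left(14 - 28\right)^{2} = 980 + \left(-14\right)^{2} = 980 + 196 = 1176$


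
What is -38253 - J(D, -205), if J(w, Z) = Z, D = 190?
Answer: -38048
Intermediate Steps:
-38253 - J(D, -205) = -38253 - 1*(-205) = -38253 + 205 = -38048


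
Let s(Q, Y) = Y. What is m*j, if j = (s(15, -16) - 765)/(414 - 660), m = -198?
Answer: -25773/41 ≈ -628.61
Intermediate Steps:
j = 781/246 (j = (-16 - 765)/(414 - 660) = -781/(-246) = -781*(-1/246) = 781/246 ≈ 3.1748)
m*j = -198*781/246 = -25773/41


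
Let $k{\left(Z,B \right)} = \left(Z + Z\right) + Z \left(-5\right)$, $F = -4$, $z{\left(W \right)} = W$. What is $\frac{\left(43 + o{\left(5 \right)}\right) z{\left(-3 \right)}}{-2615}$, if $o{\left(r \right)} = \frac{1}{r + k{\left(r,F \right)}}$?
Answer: $\frac{1287}{26150} \approx 0.049216$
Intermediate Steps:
$k{\left(Z,B \right)} = - 3 Z$ ($k{\left(Z,B \right)} = 2 Z - 5 Z = - 3 Z$)
$o{\left(r \right)} = - \frac{1}{2 r}$ ($o{\left(r \right)} = \frac{1}{r - 3 r} = \frac{1}{\left(-2\right) r} = - \frac{1}{2 r}$)
$\frac{\left(43 + o{\left(5 \right)}\right) z{\left(-3 \right)}}{-2615} = \frac{\left(43 - \frac{1}{2 \cdot 5}\right) \left(-3\right)}{-2615} = \left(43 - \frac{1}{10}\right) \left(-3\right) \left(- \frac{1}{2615}\right) = \frac{429}{10} \left(-3\right) \left(- \frac{1}{2615}\right) = \left(- \frac{1287}{10}\right) \left(- \frac{1}{2615}\right) = \frac{1287}{26150}$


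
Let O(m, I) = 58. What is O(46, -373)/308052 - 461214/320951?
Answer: -71029639985/49434798726 ≈ -1.4368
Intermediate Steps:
O(46, -373)/308052 - 461214/320951 = 58/308052 - 461214/320951 = 58*(1/308052) - 461214*1/320951 = 29/154026 - 461214/320951 = -71029639985/49434798726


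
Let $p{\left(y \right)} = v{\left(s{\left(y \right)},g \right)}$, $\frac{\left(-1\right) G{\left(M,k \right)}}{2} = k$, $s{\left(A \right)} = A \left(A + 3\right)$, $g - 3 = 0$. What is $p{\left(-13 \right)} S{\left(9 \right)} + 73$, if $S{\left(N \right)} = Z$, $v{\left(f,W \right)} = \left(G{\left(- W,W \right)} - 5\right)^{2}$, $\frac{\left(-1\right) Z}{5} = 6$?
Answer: $-3557$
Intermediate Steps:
$g = 3$ ($g = 3 + 0 = 3$)
$Z = -30$ ($Z = \left(-5\right) 6 = -30$)
$s{\left(A \right)} = A \left(3 + A\right)$
$G{\left(M,k \right)} = - 2 k$
$v{\left(f,W \right)} = \left(-5 - 2 W\right)^{2}$ ($v{\left(f,W \right)} = \left(- 2 W - 5\right)^{2} = \left(-5 - 2 W\right)^{2}$)
$p{\left(y \right)} = 121$ ($p{\left(y \right)} = \left(5 + 2 \cdot 3\right)^{2} = \left(5 + 6\right)^{2} = 11^{2} = 121$)
$S{\left(N \right)} = -30$
$p{\left(-13 \right)} S{\left(9 \right)} + 73 = 121 \left(-30\right) + 73 = -3630 + 73 = -3557$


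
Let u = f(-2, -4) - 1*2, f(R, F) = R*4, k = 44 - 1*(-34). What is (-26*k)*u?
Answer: 20280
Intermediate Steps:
k = 78 (k = 44 + 34 = 78)
f(R, F) = 4*R
u = -10 (u = 4*(-2) - 1*2 = -8 - 2 = -10)
(-26*k)*u = -26*78*(-10) = -2028*(-10) = 20280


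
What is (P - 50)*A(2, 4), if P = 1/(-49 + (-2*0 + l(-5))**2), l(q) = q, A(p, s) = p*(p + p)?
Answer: -1201/3 ≈ -400.33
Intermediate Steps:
A(p, s) = 2*p**2 (A(p, s) = p*(2*p) = 2*p**2)
P = -1/24 (P = 1/(-49 + (-2*0 - 5)**2) = 1/(-49 + (0 - 5)**2) = 1/(-49 + (-5)**2) = 1/(-49 + 25) = 1/(-24) = -1/24 ≈ -0.041667)
(P - 50)*A(2, 4) = (-1/24 - 50)*(2*2**2) = -1201*4/12 = -1201/24*8 = -1201/3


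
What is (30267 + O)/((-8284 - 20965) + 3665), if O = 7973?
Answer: -2390/1599 ≈ -1.4947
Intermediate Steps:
(30267 + O)/((-8284 - 20965) + 3665) = (30267 + 7973)/((-8284 - 20965) + 3665) = 38240/(-29249 + 3665) = 38240/(-25584) = 38240*(-1/25584) = -2390/1599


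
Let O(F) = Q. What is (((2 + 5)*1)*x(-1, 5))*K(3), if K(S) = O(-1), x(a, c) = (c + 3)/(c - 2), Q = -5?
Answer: -280/3 ≈ -93.333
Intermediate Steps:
x(a, c) = (3 + c)/(-2 + c)
O(F) = -5
K(S) = -5
(((2 + 5)*1)*x(-1, 5))*K(3) = (((2 + 5)*1)*((3 + 5)/(-2 + 5)))*(-5) = ((7*1)*(8/3))*(-5) = (7*((1/3)*8))*(-5) = (7*(8/3))*(-5) = (56/3)*(-5) = -280/3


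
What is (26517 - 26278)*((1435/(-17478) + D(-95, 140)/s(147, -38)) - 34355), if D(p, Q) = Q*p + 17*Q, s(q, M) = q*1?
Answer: -1006738608965/122346 ≈ -8.2286e+6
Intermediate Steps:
s(q, M) = q
D(p, Q) = 17*Q + Q*p
(26517 - 26278)*((1435/(-17478) + D(-95, 140)/s(147, -38)) - 34355) = (26517 - 26278)*((1435/(-17478) + (140*(17 - 95))/147) - 34355) = 239*((1435*(-1/17478) + (140*(-78))*(1/147)) - 34355) = 239*((-1435/17478 - 10920*1/147) - 34355) = 239*((-1435/17478 - 520/7) - 34355) = 239*(-9098605/122346 - 34355) = 239*(-4212295435/122346) = -1006738608965/122346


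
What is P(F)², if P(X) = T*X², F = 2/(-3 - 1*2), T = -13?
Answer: 2704/625 ≈ 4.3264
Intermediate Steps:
F = -⅖ (F = 2/(-3 - 2) = 2/(-5) = 2*(-⅕) = -⅖ ≈ -0.40000)
P(X) = -13*X²
P(F)² = (-13*(-⅖)²)² = (-13*4/25)² = (-52/25)² = 2704/625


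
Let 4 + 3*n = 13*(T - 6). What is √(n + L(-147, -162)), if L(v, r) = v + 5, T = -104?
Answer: 2*I*√155 ≈ 24.9*I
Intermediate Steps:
L(v, r) = 5 + v
n = -478 (n = -4/3 + (13*(-104 - 6))/3 = -4/3 + (13*(-110))/3 = -4/3 + (⅓)*(-1430) = -4/3 - 1430/3 = -478)
√(n + L(-147, -162)) = √(-478 + (5 - 147)) = √(-478 - 142) = √(-620) = 2*I*√155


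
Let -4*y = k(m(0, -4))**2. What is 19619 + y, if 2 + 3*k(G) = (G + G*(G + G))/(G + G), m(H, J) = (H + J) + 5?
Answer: 2825135/144 ≈ 19619.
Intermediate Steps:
m(H, J) = 5 + H + J
k(G) = -2/3 + (G + 2*G**2)/(6*G) (k(G) = -2/3 + ((G + G*(G + G))/(G + G))/3 = -2/3 + ((G + G*(2*G))/((2*G)))/3 = -2/3 + ((G + 2*G**2)*(1/(2*G)))/3 = -2/3 + ((G + 2*G**2)/(2*G))/3 = -2/3 + (G + 2*G**2)/(6*G))
y = -1/144 (y = -(-1/2 + (5 + 0 - 4)/3)**2/4 = -(-1/2 + (1/3)*1)**2/4 = -(-1/2 + 1/3)**2/4 = -(-1/6)**2/4 = -1/4*1/36 = -1/144 ≈ -0.0069444)
19619 + y = 19619 - 1/144 = 2825135/144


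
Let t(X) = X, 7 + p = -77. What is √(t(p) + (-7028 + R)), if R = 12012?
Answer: 70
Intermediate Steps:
p = -84 (p = -7 - 77 = -84)
√(t(p) + (-7028 + R)) = √(-84 + (-7028 + 12012)) = √(-84 + 4984) = √4900 = 70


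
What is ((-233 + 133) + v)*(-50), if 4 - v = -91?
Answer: 250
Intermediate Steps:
v = 95 (v = 4 - 1*(-91) = 4 + 91 = 95)
((-233 + 133) + v)*(-50) = ((-233 + 133) + 95)*(-50) = (-100 + 95)*(-50) = -5*(-50) = 250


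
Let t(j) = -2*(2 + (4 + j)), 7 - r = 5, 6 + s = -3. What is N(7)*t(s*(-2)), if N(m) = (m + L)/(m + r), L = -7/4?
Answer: -28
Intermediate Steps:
s = -9 (s = -6 - 3 = -9)
r = 2 (r = 7 - 1*5 = 7 - 5 = 2)
L = -7/4 (L = -7*1/4 = -7/4 ≈ -1.7500)
N(m) = (-7/4 + m)/(2 + m) (N(m) = (m - 7/4)/(m + 2) = (-7/4 + m)/(2 + m))
t(j) = -12 - 2*j (t(j) = -2*(6 + j) = -12 - 2*j)
N(7)*t(s*(-2)) = ((-7/4 + 7)/(2 + 7))*(-12 - (-18)*(-2)) = ((21/4)/9)*(-12 - 2*18) = ((1/9)*(21/4))*(-12 - 36) = (7/12)*(-48) = -28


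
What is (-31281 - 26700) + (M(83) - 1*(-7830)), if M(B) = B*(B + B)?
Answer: -36373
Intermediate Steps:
M(B) = 2*B**2 (M(B) = B*(2*B) = 2*B**2)
(-31281 - 26700) + (M(83) - 1*(-7830)) = (-31281 - 26700) + (2*83**2 - 1*(-7830)) = -57981 + (2*6889 + 7830) = -57981 + (13778 + 7830) = -57981 + 21608 = -36373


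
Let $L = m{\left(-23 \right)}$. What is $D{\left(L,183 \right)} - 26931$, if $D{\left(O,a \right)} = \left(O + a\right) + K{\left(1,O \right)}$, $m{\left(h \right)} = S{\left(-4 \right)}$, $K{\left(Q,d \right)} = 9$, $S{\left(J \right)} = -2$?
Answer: $-26741$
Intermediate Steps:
$m{\left(h \right)} = -2$
$L = -2$
$D{\left(O,a \right)} = 9 + O + a$ ($D{\left(O,a \right)} = \left(O + a\right) + 9 = 9 + O + a$)
$D{\left(L,183 \right)} - 26931 = \left(9 - 2 + 183\right) - 26931 = 190 - 26931 = -26741$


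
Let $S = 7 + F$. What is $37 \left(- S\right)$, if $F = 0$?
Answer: $-259$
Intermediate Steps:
$S = 7$ ($S = 7 + 0 = 7$)
$37 \left(- S\right) = 37 \left(\left(-1\right) 7\right) = 37 \left(-7\right) = -259$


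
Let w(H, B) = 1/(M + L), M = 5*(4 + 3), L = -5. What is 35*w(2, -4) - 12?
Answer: -65/6 ≈ -10.833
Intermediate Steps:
M = 35 (M = 5*7 = 35)
w(H, B) = 1/30 (w(H, B) = 1/(35 - 5) = 1/30)
35*w(2, -4) - 12 = 35*(1/30) - 12 = 7/6 - 12 = -65/6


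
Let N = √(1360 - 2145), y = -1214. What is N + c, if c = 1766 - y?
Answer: 2980 + I*√785 ≈ 2980.0 + 28.018*I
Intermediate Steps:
N = I*√785 (N = √(-785) = I*√785 ≈ 28.018*I)
c = 2980 (c = 1766 - 1*(-1214) = 1766 + 1214 = 2980)
N + c = I*√785 + 2980 = 2980 + I*√785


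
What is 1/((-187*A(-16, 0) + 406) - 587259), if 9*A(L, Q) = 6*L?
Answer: -3/1754575 ≈ -1.7098e-6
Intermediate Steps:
A(L, Q) = 2*L/3 (A(L, Q) = (6*L)/9 = 2*L/3)
1/((-187*A(-16, 0) + 406) - 587259) = 1/((-374*(-16)/3 + 406) - 587259) = 1/((-187*(-32/3) + 406) - 587259) = 1/((5984/3 + 406) - 587259) = 1/(7202/3 - 587259) = 1/(-1754575/3) = -3/1754575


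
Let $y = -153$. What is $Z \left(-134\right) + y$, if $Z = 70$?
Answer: $-9533$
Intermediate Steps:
$Z \left(-134\right) + y = 70 \left(-134\right) - 153 = -9380 - 153 = -9533$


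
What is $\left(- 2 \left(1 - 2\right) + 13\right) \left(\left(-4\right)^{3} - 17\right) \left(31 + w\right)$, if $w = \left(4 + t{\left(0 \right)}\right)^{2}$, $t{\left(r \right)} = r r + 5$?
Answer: $-136080$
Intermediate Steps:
$t{\left(r \right)} = 5 + r^{2}$ ($t{\left(r \right)} = r^{2} + 5 = 5 + r^{2}$)
$w = 81$ ($w = \left(4 + \left(5 + 0^{2}\right)\right)^{2} = \left(4 + \left(5 + 0\right)\right)^{2} = \left(4 + 5\right)^{2} = 9^{2} = 81$)
$\left(- 2 \left(1 - 2\right) + 13\right) \left(\left(-4\right)^{3} - 17\right) \left(31 + w\right) = \left(- 2 \left(1 - 2\right) + 13\right) \left(\left(-4\right)^{3} - 17\right) \left(31 + 81\right) = \left(\left(-2\right) \left(-1\right) + 13\right) \left(-64 - 17\right) 112 = \left(2 + 13\right) \left(-81\right) 112 = 15 \left(-81\right) 112 = \left(-1215\right) 112 = -136080$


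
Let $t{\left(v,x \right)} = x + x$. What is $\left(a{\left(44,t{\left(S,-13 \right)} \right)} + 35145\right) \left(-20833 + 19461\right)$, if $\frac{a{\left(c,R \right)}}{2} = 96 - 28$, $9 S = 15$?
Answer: $-48405532$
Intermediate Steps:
$S = \frac{5}{3}$ ($S = \frac{1}{9} \cdot 15 = \frac{5}{3} \approx 1.6667$)
$t{\left(v,x \right)} = 2 x$
$a{\left(c,R \right)} = 136$ ($a{\left(c,R \right)} = 2 \left(96 - 28\right) = 2 \cdot 68 = 136$)
$\left(a{\left(44,t{\left(S,-13 \right)} \right)} + 35145\right) \left(-20833 + 19461\right) = \left(136 + 35145\right) \left(-20833 + 19461\right) = 35281 \left(-1372\right) = -48405532$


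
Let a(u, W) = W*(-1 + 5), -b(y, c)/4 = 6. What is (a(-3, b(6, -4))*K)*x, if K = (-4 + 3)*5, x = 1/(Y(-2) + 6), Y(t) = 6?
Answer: 40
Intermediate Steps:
b(y, c) = -24 (b(y, c) = -4*6 = -24)
a(u, W) = 4*W (a(u, W) = W*4 = 4*W)
x = 1/12 (x = 1/(6 + 6) = 1/12 ≈ 0.083333)
K = -5 (K = -1*5 = -5)
(a(-3, b(6, -4))*K)*x = ((4*(-24))*(-5))*(1/12) = -96*(-5)*(1/12) = 480*(1/12) = 40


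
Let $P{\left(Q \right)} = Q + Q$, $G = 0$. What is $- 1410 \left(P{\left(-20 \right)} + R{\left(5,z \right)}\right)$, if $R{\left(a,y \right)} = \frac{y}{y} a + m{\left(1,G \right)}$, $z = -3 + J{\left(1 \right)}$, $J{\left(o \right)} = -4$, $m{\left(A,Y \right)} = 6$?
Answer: $40890$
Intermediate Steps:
$P{\left(Q \right)} = 2 Q$
$z = -7$ ($z = -3 - 4 = -7$)
$R{\left(a,y \right)} = 6 + a$ ($R{\left(a,y \right)} = \frac{y}{y} a + 6 = 1 a + 6 = a + 6 = 6 + a$)
$- 1410 \left(P{\left(-20 \right)} + R{\left(5,z \right)}\right) = - 1410 \left(2 \left(-20\right) + \left(6 + 5\right)\right) = - 1410 \left(-40 + 11\right) = \left(-1410\right) \left(-29\right) = 40890$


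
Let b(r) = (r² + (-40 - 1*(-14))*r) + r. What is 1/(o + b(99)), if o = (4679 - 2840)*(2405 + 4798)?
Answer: 1/13253643 ≈ 7.5451e-8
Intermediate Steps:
b(r) = r² - 25*r (b(r) = (r² + (-40 + 14)*r) + r = (r² - 26*r) + r = r² - 25*r)
o = 13246317 (o = 1839*7203 = 13246317)
1/(o + b(99)) = 1/(13246317 + 99*(-25 + 99)) = 1/(13246317 + 99*74) = 1/(13246317 + 7326) = 1/13253643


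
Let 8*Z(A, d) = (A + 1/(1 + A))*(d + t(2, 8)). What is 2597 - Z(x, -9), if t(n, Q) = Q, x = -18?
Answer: 352885/136 ≈ 2594.7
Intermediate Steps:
Z(A, d) = (8 + d)*(A + 1/(1 + A))/8 (Z(A, d) = ((A + 1/(1 + A))*(d + 8))/8 = ((A + 1/(1 + A))*(8 + d))/8 = ((8 + d)*(A + 1/(1 + A)))/8 = (8 + d)*(A + 1/(1 + A))/8)
2597 - Z(x, -9) = 2597 - (8 - 9 + 8*(-18) + 8*(-18)**2 - 18*(-9) - 9*(-18)**2)/(8*(1 - 18)) = 2597 - (8 - 9 - 144 + 8*324 + 162 - 9*324)/(8*(-17)) = 2597 - (-1)*(8 - 9 - 144 + 2592 + 162 - 2916)/(8*17) = 2597 - (-1)*(-307)/(8*17) = 2597 - 1*307/136 = 2597 - 307/136 = 352885/136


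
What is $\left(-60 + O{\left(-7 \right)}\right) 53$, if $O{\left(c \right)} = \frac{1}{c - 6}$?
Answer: $- \frac{41393}{13} \approx -3184.1$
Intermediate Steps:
$O{\left(c \right)} = \frac{1}{-6 + c}$
$\left(-60 + O{\left(-7 \right)}\right) 53 = \left(-60 + \frac{1}{-6 - 7}\right) 53 = \left(-60 + \frac{1}{-13}\right) 53 = \left(-60 - \frac{1}{13}\right) 53 = \left(- \frac{781}{13}\right) 53 = - \frac{41393}{13}$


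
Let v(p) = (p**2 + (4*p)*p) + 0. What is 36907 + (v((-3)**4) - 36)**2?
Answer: 1073844268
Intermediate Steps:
v(p) = 5*p**2 (v(p) = (p**2 + 4*p**2) + 0 = 5*p**2 + 0 = 5*p**2)
36907 + (v((-3)**4) - 36)**2 = 36907 + (5*((-3)**4)**2 - 36)**2 = 36907 + (5*81**2 - 36)**2 = 36907 + (5*6561 - 36)**2 = 36907 + (32805 - 36)**2 = 36907 + 32769**2 = 36907 + 1073807361 = 1073844268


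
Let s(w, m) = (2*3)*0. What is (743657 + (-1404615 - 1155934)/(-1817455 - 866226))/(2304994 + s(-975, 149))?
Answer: 997870360983/3092934301457 ≈ 0.32263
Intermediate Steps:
s(w, m) = 0 (s(w, m) = 6*0 = 0)
(743657 + (-1404615 - 1155934)/(-1817455 - 866226))/(2304994 + s(-975, 149)) = (743657 + (-1404615 - 1155934)/(-1817455 - 866226))/(2304994 + 0) = (743657 - 2560549/(-2683681))/2304994 = (743657 - 2560549*(-1/2683681))*(1/2304994) = (743657 + 2560549/2683681)*(1/2304994) = (1995740721966/2683681)*(1/2304994) = 997870360983/3092934301457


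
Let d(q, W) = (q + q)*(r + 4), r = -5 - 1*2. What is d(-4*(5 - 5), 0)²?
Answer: 0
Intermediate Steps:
r = -7 (r = -5 - 2 = -7)
d(q, W) = -6*q (d(q, W) = (q + q)*(-7 + 4) = (2*q)*(-3) = -6*q)
d(-4*(5 - 5), 0)² = (-(-24)*(5 - 5))² = (-(-24)*0)² = (-6*0)² = 0² = 0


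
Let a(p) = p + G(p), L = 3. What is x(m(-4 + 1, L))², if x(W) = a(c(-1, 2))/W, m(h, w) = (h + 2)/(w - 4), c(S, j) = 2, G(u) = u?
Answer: 16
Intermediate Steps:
a(p) = 2*p (a(p) = p + p = 2*p)
m(h, w) = (2 + h)/(-4 + w)
x(W) = 4/W (x(W) = (2*2)/W = 4/W)
x(m(-4 + 1, L))² = (4/(((2 + (-4 + 1))/(-4 + 3))))² = (4/(((2 - 3)/(-1))))² = (4/((-1*(-1))))² = (4/1)² = (4*1)² = 4² = 16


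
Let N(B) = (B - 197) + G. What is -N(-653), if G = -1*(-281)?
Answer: 569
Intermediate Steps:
G = 281
N(B) = 84 + B (N(B) = (B - 197) + 281 = (-197 + B) + 281 = 84 + B)
-N(-653) = -(84 - 653) = -1*(-569) = 569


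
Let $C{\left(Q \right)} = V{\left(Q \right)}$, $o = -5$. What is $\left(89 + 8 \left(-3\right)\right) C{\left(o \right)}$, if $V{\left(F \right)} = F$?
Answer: $-325$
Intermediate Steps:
$C{\left(Q \right)} = Q$
$\left(89 + 8 \left(-3\right)\right) C{\left(o \right)} = \left(89 + 8 \left(-3\right)\right) \left(-5\right) = \left(89 - 24\right) \left(-5\right) = 65 \left(-5\right) = -325$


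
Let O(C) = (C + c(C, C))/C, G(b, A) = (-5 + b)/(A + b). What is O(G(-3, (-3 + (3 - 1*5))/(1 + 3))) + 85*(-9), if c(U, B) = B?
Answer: -763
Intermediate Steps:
G(b, A) = (-5 + b)/(A + b)
O(C) = 2 (O(C) = (C + C)/C = (2*C)/C = 2)
O(G(-3, (-3 + (3 - 1*5))/(1 + 3))) + 85*(-9) = 2 + 85*(-9) = 2 - 765 = -763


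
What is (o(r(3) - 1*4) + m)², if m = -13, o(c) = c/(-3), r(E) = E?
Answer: 1444/9 ≈ 160.44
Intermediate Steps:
o(c) = -c/3 (o(c) = c*(-⅓) = -c/3)
(o(r(3) - 1*4) + m)² = (-(3 - 1*4)/3 - 13)² = (-(3 - 4)/3 - 13)² = (-⅓*(-1) - 13)² = (⅓ - 13)² = (-38/3)² = 1444/9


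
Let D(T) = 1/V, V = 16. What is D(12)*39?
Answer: 39/16 ≈ 2.4375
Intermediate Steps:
D(T) = 1/16
D(12)*39 = (1/16)*39 = 39/16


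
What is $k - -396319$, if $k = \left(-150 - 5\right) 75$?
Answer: $384694$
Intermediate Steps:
$k = -11625$ ($k = \left(-155\right) 75 = -11625$)
$k - -396319 = -11625 - -396319 = -11625 + 396319 = 384694$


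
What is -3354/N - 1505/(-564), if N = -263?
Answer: 2287471/148332 ≈ 15.421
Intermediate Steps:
-3354/N - 1505/(-564) = -3354/(-263) - 1505/(-564) = -3354*(-1/263) - 1505*(-1/564) = 3354/263 + 1505/564 = 2287471/148332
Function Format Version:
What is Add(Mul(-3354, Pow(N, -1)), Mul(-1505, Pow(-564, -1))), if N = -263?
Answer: Rational(2287471, 148332) ≈ 15.421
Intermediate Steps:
Add(Mul(-3354, Pow(N, -1)), Mul(-1505, Pow(-564, -1))) = Add(Mul(-3354, Pow(-263, -1)), Mul(-1505, Pow(-564, -1))) = Add(Mul(-3354, Rational(-1, 263)), Mul(-1505, Rational(-1, 564))) = Add(Rational(3354, 263), Rational(1505, 564)) = Rational(2287471, 148332)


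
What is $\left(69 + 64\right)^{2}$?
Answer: $17689$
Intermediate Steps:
$\left(69 + 64\right)^{2} = 133^{2} = 17689$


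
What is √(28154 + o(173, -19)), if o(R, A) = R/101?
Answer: √287216427/101 ≈ 167.80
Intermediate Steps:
o(R, A) = R/101 (o(R, A) = R*(1/101) = R/101)
√(28154 + o(173, -19)) = √(28154 + (1/101)*173) = √(28154 + 173/101) = √(2843727/101) = √287216427/101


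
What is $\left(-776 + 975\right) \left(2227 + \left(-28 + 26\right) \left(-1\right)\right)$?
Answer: $443571$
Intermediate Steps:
$\left(-776 + 975\right) \left(2227 + \left(-28 + 26\right) \left(-1\right)\right) = 199 \left(2227 - -2\right) = 199 \left(2227 + 2\right) = 199 \cdot 2229 = 443571$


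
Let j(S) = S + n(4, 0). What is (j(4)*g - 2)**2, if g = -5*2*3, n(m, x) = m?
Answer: 58564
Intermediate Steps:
g = -30 (g = -10*3 = -30)
j(S) = 4 + S (j(S) = S + 4 = 4 + S)
(j(4)*g - 2)**2 = ((4 + 4)*(-30) - 2)**2 = (8*(-30) - 2)**2 = (-240 - 2)**2 = (-242)**2 = 58564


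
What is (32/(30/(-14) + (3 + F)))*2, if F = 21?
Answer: 448/153 ≈ 2.9281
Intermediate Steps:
(32/(30/(-14) + (3 + F)))*2 = (32/(30/(-14) + (3 + 21)))*2 = (32/(30*(-1/14) + 24))*2 = (32/(-15/7 + 24))*2 = (32/(153/7))*2 = ((7/153)*32)*2 = (224/153)*2 = 448/153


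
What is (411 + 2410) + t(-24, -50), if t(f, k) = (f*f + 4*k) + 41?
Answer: 3238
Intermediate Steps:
t(f, k) = 41 + f² + 4*k (t(f, k) = (f² + 4*k) + 41 = 41 + f² + 4*k)
(411 + 2410) + t(-24, -50) = (411 + 2410) + (41 + (-24)² + 4*(-50)) = 2821 + (41 + 576 - 200) = 2821 + 417 = 3238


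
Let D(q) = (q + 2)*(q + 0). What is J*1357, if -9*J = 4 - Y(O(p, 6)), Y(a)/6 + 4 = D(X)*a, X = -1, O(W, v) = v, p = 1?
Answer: -86848/9 ≈ -9649.8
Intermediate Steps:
D(q) = q*(2 + q) (D(q) = (2 + q)*q = q*(2 + q))
Y(a) = -24 - 6*a (Y(a) = -24 + 6*((-(2 - 1))*a) = -24 + 6*((-1*1)*a) = -24 + 6*(-a) = -24 - 6*a)
J = -64/9 (J = -(4 - (-24 - 6*6))/9 = -(4 - (-24 - 36))/9 = -(4 - 1*(-60))/9 = -(4 + 60)/9 = -⅑*64 = -64/9 ≈ -7.1111)
J*1357 = -64/9*1357 = -86848/9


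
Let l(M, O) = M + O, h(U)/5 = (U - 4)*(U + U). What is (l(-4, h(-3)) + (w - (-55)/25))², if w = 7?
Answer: 1157776/25 ≈ 46311.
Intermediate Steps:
h(U) = 10*U*(-4 + U) (h(U) = 5*((U - 4)*(U + U)) = 5*((-4 + U)*(2*U)) = 5*(2*U*(-4 + U)) = 10*U*(-4 + U))
(l(-4, h(-3)) + (w - (-55)/25))² = ((-4 + 10*(-3)*(-4 - 3)) + (7 - (-55)/25))² = ((-4 + 10*(-3)*(-7)) + (7 - (-55)/25))² = ((-4 + 210) + (7 - 1*(-11/5)))² = (206 + (7 + 11/5))² = (206 + 46/5)² = (1076/5)² = 1157776/25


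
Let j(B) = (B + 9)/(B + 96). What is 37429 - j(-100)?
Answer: 149625/4 ≈ 37406.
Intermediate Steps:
j(B) = (9 + B)/(96 + B)
37429 - j(-100) = 37429 - (9 - 100)/(96 - 100) = 37429 - (-91)/(-4) = 37429 - (-1)*(-91)/4 = 37429 - 1*91/4 = 37429 - 91/4 = 149625/4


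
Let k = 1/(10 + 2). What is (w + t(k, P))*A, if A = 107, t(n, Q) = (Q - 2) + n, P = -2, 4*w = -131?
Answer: -11770/3 ≈ -3923.3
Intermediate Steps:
w = -131/4 (w = (1/4)*(-131) = -131/4 ≈ -32.750)
k = 1/12 ≈ 0.083333
t(n, Q) = -2 + Q + n (t(n, Q) = (-2 + Q) + n = -2 + Q + n)
(w + t(k, P))*A = (-131/4 + (-2 - 2 + 1/12))*107 = (-131/4 - 47/12)*107 = -110/3*107 = -11770/3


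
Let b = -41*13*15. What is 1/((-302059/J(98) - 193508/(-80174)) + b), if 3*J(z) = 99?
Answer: -1322871/22681799896 ≈ -5.8323e-5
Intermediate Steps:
b = -7995 (b = -533*15 = -7995)
J(z) = 33 (J(z) = (1/3)*99 = 33)
1/((-302059/J(98) - 193508/(-80174)) + b) = 1/((-302059/33 - 193508/(-80174)) - 7995) = 1/((-302059*1/33 - 193508*(-1/80174)) - 7995) = 1/((-302059/33 + 96754/40087) - 7995) = 1/(-12105446251/1322871 - 7995) = 1/(-22681799896/1322871) = -1322871/22681799896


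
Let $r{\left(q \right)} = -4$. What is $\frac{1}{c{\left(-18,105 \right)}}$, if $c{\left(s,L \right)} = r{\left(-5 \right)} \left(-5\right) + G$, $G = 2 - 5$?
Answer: $\frac{1}{17} \approx 0.058824$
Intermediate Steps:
$G = -3$ ($G = 2 - 5 = -3$)
$c{\left(s,L \right)} = 17$ ($c{\left(s,L \right)} = \left(-4\right) \left(-5\right) - 3 = 20 - 3 = 17$)
$\frac{1}{c{\left(-18,105 \right)}} = \frac{1}{17}$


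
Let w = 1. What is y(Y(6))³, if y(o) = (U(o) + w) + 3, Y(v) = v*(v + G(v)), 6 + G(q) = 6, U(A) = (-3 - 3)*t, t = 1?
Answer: -8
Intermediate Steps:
U(A) = -6 (U(A) = (-3 - 3)*1 = -6*1 = -6)
G(q) = 0 (G(q) = -6 + 6 = 0)
Y(v) = v² (Y(v) = v*(v + 0) = v*v = v²)
y(o) = -2 (y(o) = (-6 + 1) + 3 = -5 + 3 = -2)
y(Y(6))³ = (-2)³ = -8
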